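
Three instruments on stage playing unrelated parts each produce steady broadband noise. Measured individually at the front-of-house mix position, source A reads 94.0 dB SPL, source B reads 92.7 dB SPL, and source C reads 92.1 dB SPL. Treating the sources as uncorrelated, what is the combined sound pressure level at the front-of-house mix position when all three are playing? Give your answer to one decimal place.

Uncorrelated sources add in intensity (power), not in dB.
L_total = 10·log₁₀(10^(94.0/10) + 10^(92.7/10) + 10^(92.1/10)) = 10·log₁₀(5996000000) = 97.8 dB SPL.

97.8 dB SPL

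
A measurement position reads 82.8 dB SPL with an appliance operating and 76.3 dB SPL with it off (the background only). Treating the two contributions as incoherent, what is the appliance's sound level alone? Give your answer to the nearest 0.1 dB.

Background correction is a power subtraction:
L_src = 10·log₁₀(10^(82.8/10) − 10^(76.3/10)) = 10·log₁₀(147900000) = 81.7 dB SPL.

81.7 dB SPL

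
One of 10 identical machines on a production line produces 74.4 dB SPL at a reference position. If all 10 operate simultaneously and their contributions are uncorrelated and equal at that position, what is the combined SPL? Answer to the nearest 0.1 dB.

10 equal incoherent sources raise the level by 10·log₁₀(10) = 10.00 dB.
L_total = 74.4 + 10.00 = 84.4 dB SPL.

84.4 dB SPL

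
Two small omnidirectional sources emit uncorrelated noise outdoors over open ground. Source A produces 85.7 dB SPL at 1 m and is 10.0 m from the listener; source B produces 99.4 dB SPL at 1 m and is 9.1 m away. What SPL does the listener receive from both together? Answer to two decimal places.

At the listener: L_A = 85.7 − 20·log₁₀(10.0) = 65.700 dB; L_B = 99.4 − 20·log₁₀(9.1) = 80.219 dB.
Combined: 10·log₁₀(10^(65.700/10)+10^(80.219/10)) = 80.37 dB SPL.

80.37 dB SPL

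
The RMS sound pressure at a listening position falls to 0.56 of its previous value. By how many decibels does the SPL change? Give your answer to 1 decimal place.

-5.0 dB

SPL change from a pressure ratio uses the 20·log₁₀ form:
20·log₁₀(0.56) = -5.0 dB.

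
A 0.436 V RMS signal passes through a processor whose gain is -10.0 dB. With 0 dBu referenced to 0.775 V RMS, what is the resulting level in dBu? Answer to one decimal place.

Input level: 20·log₁₀(0.436/0.775) = -5.00 dBu.
Output: -5.00 − 10.0 = -15.0 dBu.

-15.0 dBu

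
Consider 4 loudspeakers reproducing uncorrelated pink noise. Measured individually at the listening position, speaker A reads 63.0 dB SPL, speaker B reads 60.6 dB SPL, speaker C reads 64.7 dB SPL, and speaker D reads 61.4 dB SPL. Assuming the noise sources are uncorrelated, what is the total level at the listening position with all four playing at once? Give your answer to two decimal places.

Uncorrelated sources add in intensity (power), not in dB.
L_total = 10·log₁₀(10^(63.0/10) + 10^(60.6/10) + 10^(64.7/10) + 10^(61.4/10)) = 10·log₁₀(7475000) = 68.74 dB SPL.

68.74 dB SPL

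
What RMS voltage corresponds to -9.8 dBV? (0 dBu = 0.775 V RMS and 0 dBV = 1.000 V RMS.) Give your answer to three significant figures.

V = 1.000 V × 10^(-9.8/20).
= 1.000 × 0.3236 = 0.324 V.

0.324 V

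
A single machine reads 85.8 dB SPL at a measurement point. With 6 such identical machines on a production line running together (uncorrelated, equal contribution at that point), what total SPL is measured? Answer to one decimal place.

6 equal incoherent sources raise the level by 10·log₁₀(6) = 7.78 dB.
L_total = 85.8 + 7.78 = 93.6 dB SPL.

93.6 dB SPL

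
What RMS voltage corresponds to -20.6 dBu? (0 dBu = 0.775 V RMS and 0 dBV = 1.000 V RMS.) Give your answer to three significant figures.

V = 0.775 V × 10^(-20.6/20).
= 0.775 × 0.09333 = 0.0723 V.

0.0723 V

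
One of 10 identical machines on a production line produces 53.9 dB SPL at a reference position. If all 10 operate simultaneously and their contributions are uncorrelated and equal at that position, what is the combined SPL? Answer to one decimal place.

10 equal incoherent sources raise the level by 10·log₁₀(10) = 10.00 dB.
L_total = 53.9 + 10.00 = 63.9 dB SPL.

63.9 dB SPL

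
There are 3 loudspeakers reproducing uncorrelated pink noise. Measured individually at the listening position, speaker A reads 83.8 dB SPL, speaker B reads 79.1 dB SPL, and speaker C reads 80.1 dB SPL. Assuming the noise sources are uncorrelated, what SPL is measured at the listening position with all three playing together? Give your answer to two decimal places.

86.27 dB SPL

Add the sources as powers (linear), then convert back to dB:
L_total = 10·log₁₀(10^(83.8/10) + 10^(79.1/10) + 10^(80.1/10)) = 10·log₁₀(423500000) = 86.27 dB SPL.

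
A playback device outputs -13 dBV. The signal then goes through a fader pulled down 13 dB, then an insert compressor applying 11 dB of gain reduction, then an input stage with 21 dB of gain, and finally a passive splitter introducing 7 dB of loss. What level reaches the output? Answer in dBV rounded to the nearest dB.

In dB, series stages simply add:
-13 − 13 − 11 + 21 − 7 = -23 dBV.

-23 dBV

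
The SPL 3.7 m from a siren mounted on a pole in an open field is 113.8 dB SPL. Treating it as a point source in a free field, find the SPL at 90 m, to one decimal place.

Free-field point source: level drops by 20·log₁₀ of the distance ratio.
ΔL = −20·log₁₀(90/3.7) = -27.72 dB, so L₂ = 113.8 + (-27.72) = 86.1 dB SPL.

86.1 dB SPL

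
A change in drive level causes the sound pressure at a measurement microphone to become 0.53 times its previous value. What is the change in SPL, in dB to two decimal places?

-5.51 dB

SPL change from a pressure ratio uses the 20·log₁₀ form:
20·log₁₀(0.53) = -5.51 dB.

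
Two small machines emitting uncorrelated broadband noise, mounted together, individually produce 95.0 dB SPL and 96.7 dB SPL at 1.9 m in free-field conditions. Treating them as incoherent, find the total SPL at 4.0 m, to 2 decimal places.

92.48 dB SPL

Combined at 1.9 m: 10·log₁₀(10^(95.0/10)+10^(96.7/10)) = 98.943 dB SPL.
Then apply −20·log₁₀(4.0/1.9) = -6.466 dB → 92.48 dB SPL.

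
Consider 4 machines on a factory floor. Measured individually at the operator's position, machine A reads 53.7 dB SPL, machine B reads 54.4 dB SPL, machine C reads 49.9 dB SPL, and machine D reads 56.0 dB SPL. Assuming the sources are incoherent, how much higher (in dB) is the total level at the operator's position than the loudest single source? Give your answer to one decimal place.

Add the sources as powers (linear), then convert back to dB:
L_total = 10·log₁₀(10^(53.7/10) + 10^(54.4/10) + 10^(49.9/10) + 10^(56.0/10)) = 60.02 dB SPL.
Excess over the loudest (56.0 dB): 60.02 − 56.0 = 4.0 dB.

4.0 dB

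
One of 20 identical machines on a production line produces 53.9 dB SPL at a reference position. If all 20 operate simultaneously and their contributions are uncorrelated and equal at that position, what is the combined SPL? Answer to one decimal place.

20 equal incoherent sources raise the level by 10·log₁₀(20) = 13.01 dB.
L_total = 53.9 + 13.01 = 66.9 dB SPL.

66.9 dB SPL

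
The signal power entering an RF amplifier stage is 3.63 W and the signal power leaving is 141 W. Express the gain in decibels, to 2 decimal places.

15.89 dB

Power is a power quantity, so gain = 10·log₁₀(P_out/P_in).
10·log₁₀(141/3.63) = 10·log₁₀(38.84) = 15.89 dB.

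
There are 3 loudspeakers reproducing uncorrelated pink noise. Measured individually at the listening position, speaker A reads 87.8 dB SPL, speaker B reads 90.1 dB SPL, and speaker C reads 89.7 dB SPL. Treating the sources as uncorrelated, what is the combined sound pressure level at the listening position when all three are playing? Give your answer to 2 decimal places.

Uncorrelated sources add in intensity (power), not in dB.
L_total = 10·log₁₀(10^(87.8/10) + 10^(90.1/10) + 10^(89.7/10)) = 10·log₁₀(2559000000) = 94.08 dB SPL.

94.08 dB SPL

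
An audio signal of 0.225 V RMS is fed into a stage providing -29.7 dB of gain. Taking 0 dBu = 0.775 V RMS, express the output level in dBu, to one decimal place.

Input level: 20·log₁₀(0.225/0.775) = -10.74 dBu.
Output: -10.74 − 29.7 = -40.4 dBu.

-40.4 dBu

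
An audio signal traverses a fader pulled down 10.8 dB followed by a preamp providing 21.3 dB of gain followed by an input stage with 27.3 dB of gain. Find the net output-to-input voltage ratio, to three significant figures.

Net gain = (−10.8) + 21.3 + 27.3 = 37.8 dB.
Voltage ratio = 10^(37.8/20) = 77.6.

77.6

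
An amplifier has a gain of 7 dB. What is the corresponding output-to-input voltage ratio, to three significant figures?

Voltage ratio = 10^(dB/20).
10^(7/20) = 10^(0.3500) = 2.24.

2.24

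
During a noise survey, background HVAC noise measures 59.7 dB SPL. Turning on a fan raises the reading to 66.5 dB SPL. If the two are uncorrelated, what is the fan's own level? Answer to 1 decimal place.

65.5 dB SPL

Subtract intensities: L_src = 10·log₁₀(10^(L_total/10) − 10^(L_bg/10)).
L_src = 10·log₁₀(10^(66.5/10) − 10^(59.7/10)) = 10·log₁₀(3534000) = 65.5 dB SPL.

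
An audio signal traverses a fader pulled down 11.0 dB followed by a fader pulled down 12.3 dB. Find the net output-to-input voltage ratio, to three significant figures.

Net gain = (−11.0) + (−12.3) = -23.3 dB.
Voltage ratio = 10^(-23.3/20) = 0.0684.

0.0684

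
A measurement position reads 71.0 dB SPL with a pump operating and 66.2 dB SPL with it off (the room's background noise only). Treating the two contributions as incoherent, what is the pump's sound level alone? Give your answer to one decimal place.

69.3 dB SPL

Remove the background by subtracting linear intensities:
L_src = 10·log₁₀(10^(71.0/10) − 10^(66.2/10)) = 10·log₁₀(8421000) = 69.3 dB SPL.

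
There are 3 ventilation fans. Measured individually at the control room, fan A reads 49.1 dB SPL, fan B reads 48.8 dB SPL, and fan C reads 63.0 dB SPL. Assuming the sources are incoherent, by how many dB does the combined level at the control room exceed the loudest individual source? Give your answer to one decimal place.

0.3 dB

Incoherent sources sum as intensities:
L_total = 10·log₁₀(10^(49.1/10) + 10^(48.8/10) + 10^(63.0/10)) = 63.33 dB SPL.
Excess over the loudest (63.0 dB): 63.33 − 63.0 = 0.3 dB.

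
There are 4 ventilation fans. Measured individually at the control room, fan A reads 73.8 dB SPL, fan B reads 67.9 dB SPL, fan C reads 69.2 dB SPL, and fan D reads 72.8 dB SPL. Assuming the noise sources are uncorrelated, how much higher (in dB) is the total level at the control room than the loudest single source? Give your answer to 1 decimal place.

3.8 dB

Incoherent sources sum as intensities:
L_total = 10·log₁₀(10^(73.8/10) + 10^(67.9/10) + 10^(69.2/10) + 10^(72.8/10)) = 77.60 dB SPL.
Excess over the loudest (73.8 dB): 77.60 − 73.8 = 3.8 dB.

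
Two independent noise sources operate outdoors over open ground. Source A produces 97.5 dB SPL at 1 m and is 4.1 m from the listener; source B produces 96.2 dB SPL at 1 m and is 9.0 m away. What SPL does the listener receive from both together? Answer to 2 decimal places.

85.87 dB SPL

At the listener: L_A = 97.5 − 20·log₁₀(4.1) = 85.244 dB; L_B = 96.2 − 20·log₁₀(9.0) = 77.115 dB.
Combined: 10·log₁₀(10^(85.244/10)+10^(77.115/10)) = 85.87 dB SPL.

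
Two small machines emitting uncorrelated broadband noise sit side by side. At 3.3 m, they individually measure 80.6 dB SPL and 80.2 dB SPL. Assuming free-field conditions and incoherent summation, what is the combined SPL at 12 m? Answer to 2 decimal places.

72.20 dB SPL

Combined at 3.3 m: 10·log₁₀(10^(80.6/10)+10^(80.2/10)) = 83.415 dB SPL.
Then apply −20·log₁₀(12/3.3) = -11.213 dB → 72.20 dB SPL.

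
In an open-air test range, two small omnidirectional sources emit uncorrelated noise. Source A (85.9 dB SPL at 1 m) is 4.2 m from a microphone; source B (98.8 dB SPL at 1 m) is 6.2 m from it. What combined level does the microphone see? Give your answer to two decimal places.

83.41 dB SPL

At the listener: L_A = 85.9 − 20·log₁₀(4.2) = 73.435 dB; L_B = 98.8 − 20·log₁₀(6.2) = 82.952 dB.
Combined: 10·log₁₀(10^(73.435/10)+10^(82.952/10)) = 83.41 dB SPL.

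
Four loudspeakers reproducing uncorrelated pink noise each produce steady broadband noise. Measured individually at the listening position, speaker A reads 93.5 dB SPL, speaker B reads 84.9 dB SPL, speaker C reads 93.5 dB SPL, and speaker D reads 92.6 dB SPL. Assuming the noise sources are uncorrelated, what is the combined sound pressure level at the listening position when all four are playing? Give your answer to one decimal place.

98.2 dB SPL

Add the sources as powers (linear), then convert back to dB:
L_total = 10·log₁₀(10^(93.5/10) + 10^(84.9/10) + 10^(93.5/10) + 10^(92.6/10)) = 10·log₁₀(6606000000) = 98.2 dB SPL.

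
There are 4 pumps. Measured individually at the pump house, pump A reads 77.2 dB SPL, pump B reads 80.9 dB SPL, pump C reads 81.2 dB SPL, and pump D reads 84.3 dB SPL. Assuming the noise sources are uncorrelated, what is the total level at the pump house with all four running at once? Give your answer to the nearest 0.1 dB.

87.6 dB SPL

Incoherent sources sum as intensities:
L_total = 10·log₁₀(10^(77.2/10) + 10^(80.9/10) + 10^(81.2/10) + 10^(84.3/10)) = 10·log₁₀(576500000) = 87.6 dB SPL.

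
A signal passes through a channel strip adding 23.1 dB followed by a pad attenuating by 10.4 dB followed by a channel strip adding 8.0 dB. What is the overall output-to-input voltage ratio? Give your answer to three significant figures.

10.8

Net gain = 23.1 + (−10.4) + 8.0 = 20.7 dB.
Voltage ratio = 10^(20.7/20) = 10.8.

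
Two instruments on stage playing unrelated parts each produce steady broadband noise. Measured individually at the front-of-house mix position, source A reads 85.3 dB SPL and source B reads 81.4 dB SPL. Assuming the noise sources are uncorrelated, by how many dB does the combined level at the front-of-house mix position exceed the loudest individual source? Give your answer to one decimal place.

Add the sources as powers (linear), then convert back to dB:
L_total = 10·log₁₀(10^(85.3/10) + 10^(81.4/10)) = 86.78 dB SPL.
Excess over the loudest (85.3 dB): 86.78 − 85.3 = 1.5 dB.

1.5 dB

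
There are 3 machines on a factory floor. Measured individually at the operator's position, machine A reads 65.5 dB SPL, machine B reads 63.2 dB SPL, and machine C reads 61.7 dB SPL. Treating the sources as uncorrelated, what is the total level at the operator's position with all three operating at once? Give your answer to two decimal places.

68.52 dB SPL

Add the sources as powers (linear), then convert back to dB:
L_total = 10·log₁₀(10^(65.5/10) + 10^(63.2/10) + 10^(61.7/10)) = 10·log₁₀(7117000) = 68.52 dB SPL.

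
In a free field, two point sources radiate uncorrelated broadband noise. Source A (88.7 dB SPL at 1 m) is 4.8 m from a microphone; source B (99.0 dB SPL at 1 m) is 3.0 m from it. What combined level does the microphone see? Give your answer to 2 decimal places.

At the listener: L_A = 88.7 − 20·log₁₀(4.8) = 75.075 dB; L_B = 99.0 − 20·log₁₀(3.0) = 89.458 dB.
Combined: 10·log₁₀(10^(75.075/10)+10^(89.458/10)) = 89.61 dB SPL.

89.61 dB SPL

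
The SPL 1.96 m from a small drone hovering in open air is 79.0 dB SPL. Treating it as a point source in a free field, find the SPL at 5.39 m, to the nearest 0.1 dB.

70.2 dB SPL

Free-field point source: level drops by 20·log₁₀ of the distance ratio.
ΔL = −20·log₁₀(5.39/1.96) = -8.79 dB, so L₂ = 79.0 + (-8.79) = 70.2 dB SPL.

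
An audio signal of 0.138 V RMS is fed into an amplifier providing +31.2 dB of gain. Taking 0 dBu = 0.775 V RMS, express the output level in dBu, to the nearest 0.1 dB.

Input level: 20·log₁₀(0.138/0.775) = -14.99 dBu.
Output: -14.99 + 31.2 = +16.2 dBu.

+16.2 dBu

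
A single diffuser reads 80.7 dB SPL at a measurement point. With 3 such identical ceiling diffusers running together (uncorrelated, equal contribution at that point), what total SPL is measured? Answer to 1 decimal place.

85.5 dB SPL

3 equal incoherent sources raise the level by 10·log₁₀(3) = 4.77 dB.
L_total = 80.7 + 4.77 = 85.5 dB SPL.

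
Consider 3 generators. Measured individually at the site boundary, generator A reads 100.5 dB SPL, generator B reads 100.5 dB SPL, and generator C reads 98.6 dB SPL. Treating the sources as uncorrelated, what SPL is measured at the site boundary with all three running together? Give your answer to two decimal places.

Add the sources as powers (linear), then convert back to dB:
L_total = 10·log₁₀(10^(100.5/10) + 10^(100.5/10) + 10^(98.6/10)) = 10·log₁₀(29685000000) = 104.73 dB SPL.

104.73 dB SPL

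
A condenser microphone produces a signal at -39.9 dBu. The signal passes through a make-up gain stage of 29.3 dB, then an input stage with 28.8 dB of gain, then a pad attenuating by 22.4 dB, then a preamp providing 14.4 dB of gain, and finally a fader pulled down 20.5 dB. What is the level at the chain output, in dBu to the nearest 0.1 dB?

Gain stages sum in dB:
-39.9 + 29.3 + 28.8 − 22.4 + 14.4 − 20.5 = -10.3 dBu.

-10.3 dBu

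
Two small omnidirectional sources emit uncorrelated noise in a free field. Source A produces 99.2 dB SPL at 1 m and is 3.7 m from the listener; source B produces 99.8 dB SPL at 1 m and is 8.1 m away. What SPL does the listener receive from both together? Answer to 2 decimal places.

88.77 dB SPL

At the listener: L_A = 99.2 − 20·log₁₀(3.7) = 87.836 dB; L_B = 99.8 − 20·log₁₀(8.1) = 81.630 dB.
Combined: 10·log₁₀(10^(87.836/10)+10^(81.630/10)) = 88.77 dB SPL.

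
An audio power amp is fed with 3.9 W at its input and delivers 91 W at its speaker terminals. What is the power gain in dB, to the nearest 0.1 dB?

Power is a power quantity, so gain = 10·log₁₀(P_out/P_in).
10·log₁₀(91/3.9) = 10·log₁₀(23.33) = 13.7 dB.

13.7 dB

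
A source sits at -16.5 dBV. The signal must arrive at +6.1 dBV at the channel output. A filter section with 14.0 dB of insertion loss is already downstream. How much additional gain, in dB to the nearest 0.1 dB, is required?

The required make-up gain is the shortfall in the dB sum.
G = +6.1 − (-16.5) + 14.0 = 36.6 dB.

36.6 dB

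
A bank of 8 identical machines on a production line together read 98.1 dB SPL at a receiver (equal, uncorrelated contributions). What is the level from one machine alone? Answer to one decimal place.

8 equal incoherent sources add 10·log₁₀(8) = 9.03 dB over one source.
L_one = 98.1 − 9.03 = 89.1 dB SPL.

89.1 dB SPL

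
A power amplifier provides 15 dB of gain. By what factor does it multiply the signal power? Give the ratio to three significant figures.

31.6

Power ratio = 10^(dB/10).
10^(15/10) = 10^(1.500) = 31.6.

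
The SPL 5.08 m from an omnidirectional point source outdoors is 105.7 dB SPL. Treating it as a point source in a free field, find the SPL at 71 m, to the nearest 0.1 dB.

Inverse-square spreading gives ΔL = −20·log₁₀(d₂/d₁).
ΔL = −20·log₁₀(71/5.08) = -22.91 dB, so L₂ = 105.7 + (-22.91) = 82.8 dB SPL.

82.8 dB SPL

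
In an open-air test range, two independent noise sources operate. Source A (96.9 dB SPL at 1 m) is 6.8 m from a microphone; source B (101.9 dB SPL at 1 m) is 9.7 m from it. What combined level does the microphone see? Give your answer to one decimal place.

At the listener: L_A = 96.9 − 20·log₁₀(6.8) = 80.25 dB; L_B = 101.9 − 20·log₁₀(9.7) = 82.16 dB.
Combined: 10·log₁₀(10^(80.25/10)+10^(82.16/10)) = 84.3 dB SPL.

84.3 dB SPL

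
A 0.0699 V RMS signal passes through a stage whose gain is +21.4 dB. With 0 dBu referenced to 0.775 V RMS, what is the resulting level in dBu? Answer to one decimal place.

+0.5 dBu

Input level: 20·log₁₀(0.0699/0.775) = -20.90 dBu.
Output: -20.90 + 21.4 = +0.5 dBu.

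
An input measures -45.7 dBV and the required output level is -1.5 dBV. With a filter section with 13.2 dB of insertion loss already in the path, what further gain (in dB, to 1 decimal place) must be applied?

57.4 dB

The required make-up gain is the shortfall in the dB sum.
G = -1.5 − (-45.7) + 13.2 = 57.4 dB.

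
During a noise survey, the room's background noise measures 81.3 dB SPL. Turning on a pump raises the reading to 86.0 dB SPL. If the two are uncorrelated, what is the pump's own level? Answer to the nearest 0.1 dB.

84.2 dB SPL

Remove the background by subtracting linear intensities:
L_src = 10·log₁₀(10^(86.0/10) − 10^(81.3/10)) = 10·log₁₀(263200000) = 84.2 dB SPL.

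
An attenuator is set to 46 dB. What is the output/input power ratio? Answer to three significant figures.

0.0000251

Power ratio = 10^(dB/10).
10^(-46/10) = 10^(-4.600) = 0.0000251.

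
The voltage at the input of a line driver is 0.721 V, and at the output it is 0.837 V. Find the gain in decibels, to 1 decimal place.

1.3 dB

Voltage is an amplitude quantity, so gain = 20·log₁₀(V_out/V_in).
20·log₁₀(0.837/0.721) = 20·log₁₀(1.161) = 1.3 dB.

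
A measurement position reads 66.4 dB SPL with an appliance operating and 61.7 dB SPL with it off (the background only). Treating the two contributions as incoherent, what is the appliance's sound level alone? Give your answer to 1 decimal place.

Background correction is a power subtraction:
L_src = 10·log₁₀(10^(66.4/10) − 10^(61.7/10)) = 10·log₁₀(2886000) = 64.6 dB SPL.

64.6 dB SPL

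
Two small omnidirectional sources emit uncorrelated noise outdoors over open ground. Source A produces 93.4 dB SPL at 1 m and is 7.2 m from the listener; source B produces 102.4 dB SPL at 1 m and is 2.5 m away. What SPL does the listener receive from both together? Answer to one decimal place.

94.5 dB SPL

At the listener: L_A = 93.4 − 20·log₁₀(7.2) = 76.25 dB; L_B = 102.4 − 20·log₁₀(2.5) = 94.44 dB.
Combined: 10·log₁₀(10^(76.25/10)+10^(94.44/10)) = 94.5 dB SPL.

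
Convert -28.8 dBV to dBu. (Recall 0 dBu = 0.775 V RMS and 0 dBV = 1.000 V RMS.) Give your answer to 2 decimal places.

-26.59 dBu

The offset between the scales is 20·log₁₀(0.775/1.000) = −2.214 dB.
So dBu = -28.8 + 2.214 = -26.59 dBu.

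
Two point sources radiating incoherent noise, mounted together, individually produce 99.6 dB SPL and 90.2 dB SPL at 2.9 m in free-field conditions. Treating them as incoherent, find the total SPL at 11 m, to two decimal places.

Combined at 2.9 m: 10·log₁₀(10^(99.6/10)+10^(90.2/10)) = 100.072 dB SPL.
Then apply −20·log₁₀(11/2.9) = -11.580 dB → 88.49 dB SPL.

88.49 dB SPL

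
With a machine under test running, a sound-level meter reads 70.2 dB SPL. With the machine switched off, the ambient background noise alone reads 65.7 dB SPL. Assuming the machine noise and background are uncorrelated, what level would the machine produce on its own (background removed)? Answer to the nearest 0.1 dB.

Subtract intensities: L_src = 10·log₁₀(10^(L_total/10) − 10^(L_bg/10)).
L_src = 10·log₁₀(10^(70.2/10) − 10^(65.7/10)) = 10·log₁₀(6756000) = 68.3 dB SPL.

68.3 dB SPL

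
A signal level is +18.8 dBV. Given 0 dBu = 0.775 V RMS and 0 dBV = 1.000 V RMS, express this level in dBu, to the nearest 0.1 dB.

+21.0 dBu

The offset between the scales is 20·log₁₀(0.775/1.000) = −2.214 dB.
So dBu = +18.8 + 2.214 = +21.0 dBu.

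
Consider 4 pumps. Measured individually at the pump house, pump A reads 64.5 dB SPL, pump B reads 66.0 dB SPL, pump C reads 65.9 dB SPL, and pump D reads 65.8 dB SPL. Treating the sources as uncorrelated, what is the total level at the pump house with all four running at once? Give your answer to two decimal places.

71.61 dB SPL

Uncorrelated sources add in intensity (power), not in dB.
L_total = 10·log₁₀(10^(64.5/10) + 10^(66.0/10) + 10^(65.9/10) + 10^(65.8/10)) = 10·log₁₀(14490000) = 71.61 dB SPL.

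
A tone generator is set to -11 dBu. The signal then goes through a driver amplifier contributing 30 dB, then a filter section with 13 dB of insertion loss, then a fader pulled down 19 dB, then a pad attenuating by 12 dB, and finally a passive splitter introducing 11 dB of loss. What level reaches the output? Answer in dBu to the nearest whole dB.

-36 dBu

In dB, series stages simply add:
-11 + 30 − 13 − 19 − 12 − 11 = -36 dBu.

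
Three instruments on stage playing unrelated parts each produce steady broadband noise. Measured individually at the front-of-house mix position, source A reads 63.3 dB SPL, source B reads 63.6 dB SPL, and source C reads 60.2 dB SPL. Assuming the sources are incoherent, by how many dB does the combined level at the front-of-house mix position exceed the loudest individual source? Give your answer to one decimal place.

3.8 dB

Add the sources as powers (linear), then convert back to dB:
L_total = 10·log₁₀(10^(63.3/10) + 10^(63.6/10) + 10^(60.2/10)) = 67.38 dB SPL.
Excess over the loudest (63.6 dB): 67.38 − 63.6 = 3.8 dB.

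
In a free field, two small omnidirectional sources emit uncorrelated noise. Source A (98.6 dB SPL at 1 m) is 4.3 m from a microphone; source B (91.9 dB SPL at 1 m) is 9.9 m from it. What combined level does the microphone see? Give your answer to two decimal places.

At the listener: L_A = 98.6 − 20·log₁₀(4.3) = 85.931 dB; L_B = 91.9 − 20·log₁₀(9.9) = 71.987 dB.
Combined: 10·log₁₀(10^(85.931/10)+10^(71.987/10)) = 86.10 dB SPL.

86.10 dB SPL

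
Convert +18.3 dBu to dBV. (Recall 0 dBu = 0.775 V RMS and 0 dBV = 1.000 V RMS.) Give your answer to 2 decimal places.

+16.09 dBV

The offset between the scales is 20·log₁₀(0.775/1.000) = −2.214 dB.
So dBV = +18.3 − 2.214 = +16.09 dBV.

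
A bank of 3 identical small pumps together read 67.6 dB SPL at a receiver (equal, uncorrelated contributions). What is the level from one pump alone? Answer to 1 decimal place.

62.8 dB SPL

3 equal incoherent sources add 10·log₁₀(3) = 4.77 dB over one source.
L_one = 67.6 − 4.77 = 62.8 dB SPL.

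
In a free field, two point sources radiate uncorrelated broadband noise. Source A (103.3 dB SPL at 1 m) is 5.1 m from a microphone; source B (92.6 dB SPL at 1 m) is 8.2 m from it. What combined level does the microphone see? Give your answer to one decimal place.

89.3 dB SPL

At the listener: L_A = 103.3 − 20·log₁₀(5.1) = 89.15 dB; L_B = 92.6 − 20·log₁₀(8.2) = 74.32 dB.
Combined: 10·log₁₀(10^(89.15/10)+10^(74.32/10)) = 89.3 dB SPL.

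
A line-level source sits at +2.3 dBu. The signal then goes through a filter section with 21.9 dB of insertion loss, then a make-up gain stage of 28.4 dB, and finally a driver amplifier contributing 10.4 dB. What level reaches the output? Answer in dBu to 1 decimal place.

+19.2 dBu

Cascaded gains and losses add directly in dB.
+2.3 − 21.9 + 28.4 + 10.4 = +19.2 dBu.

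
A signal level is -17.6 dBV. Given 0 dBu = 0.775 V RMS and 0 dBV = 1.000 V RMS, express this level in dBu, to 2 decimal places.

-15.39 dBu

The offset between the scales is 20·log₁₀(0.775/1.000) = −2.214 dB.
So dBu = -17.6 + 2.214 = -15.39 dBu.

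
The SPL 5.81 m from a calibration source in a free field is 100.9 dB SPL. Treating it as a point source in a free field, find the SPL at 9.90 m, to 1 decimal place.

96.3 dB SPL

Free-field point source: level drops by 20·log₁₀ of the distance ratio.
ΔL = −20·log₁₀(9.90/5.81) = -4.63 dB, so L₂ = 100.9 + (-4.63) = 96.3 dB SPL.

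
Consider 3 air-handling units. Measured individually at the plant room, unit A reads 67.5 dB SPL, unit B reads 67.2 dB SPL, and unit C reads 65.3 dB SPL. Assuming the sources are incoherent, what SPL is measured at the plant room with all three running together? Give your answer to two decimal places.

71.54 dB SPL

Add the sources as powers (linear), then convert back to dB:
L_total = 10·log₁₀(10^(67.5/10) + 10^(67.2/10) + 10^(65.3/10)) = 10·log₁₀(14260000) = 71.54 dB SPL.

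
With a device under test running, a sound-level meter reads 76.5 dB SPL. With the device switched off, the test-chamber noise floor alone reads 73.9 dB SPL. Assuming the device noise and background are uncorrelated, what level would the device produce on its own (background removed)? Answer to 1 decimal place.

Background correction is a power subtraction:
L_src = 10·log₁₀(10^(76.5/10) − 10^(73.9/10)) = 10·log₁₀(20120000) = 73.0 dB SPL.

73.0 dB SPL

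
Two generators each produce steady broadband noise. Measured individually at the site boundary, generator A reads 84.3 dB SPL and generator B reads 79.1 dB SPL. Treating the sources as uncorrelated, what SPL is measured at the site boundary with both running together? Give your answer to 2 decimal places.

85.45 dB SPL

Add the sources as powers (linear), then convert back to dB:
L_total = 10·log₁₀(10^(84.3/10) + 10^(79.1/10)) = 10·log₁₀(350400000) = 85.45 dB SPL.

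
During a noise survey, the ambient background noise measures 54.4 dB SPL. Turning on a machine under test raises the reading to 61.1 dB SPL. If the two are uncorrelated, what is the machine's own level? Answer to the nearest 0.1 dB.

60.1 dB SPL

Background correction is a power subtraction:
L_src = 10·log₁₀(10^(61.1/10) − 10^(54.4/10)) = 10·log₁₀(1013000) = 60.1 dB SPL.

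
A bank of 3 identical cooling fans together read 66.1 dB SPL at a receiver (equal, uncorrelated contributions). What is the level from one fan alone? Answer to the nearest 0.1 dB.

61.3 dB SPL

3 equal incoherent sources add 10·log₁₀(3) = 4.77 dB over one source.
L_one = 66.1 − 4.77 = 61.3 dB SPL.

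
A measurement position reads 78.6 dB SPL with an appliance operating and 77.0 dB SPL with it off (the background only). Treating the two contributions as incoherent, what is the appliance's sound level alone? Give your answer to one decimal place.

73.5 dB SPL

Subtract intensities: L_src = 10·log₁₀(10^(L_total/10) − 10^(L_bg/10)).
L_src = 10·log₁₀(10^(78.6/10) − 10^(77.0/10)) = 10·log₁₀(22320000) = 73.5 dB SPL.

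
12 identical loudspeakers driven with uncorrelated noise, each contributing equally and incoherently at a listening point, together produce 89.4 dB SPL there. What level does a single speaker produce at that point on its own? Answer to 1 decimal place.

12 equal incoherent sources add 10·log₁₀(12) = 10.79 dB over one source.
L_one = 89.4 − 10.79 = 78.6 dB SPL.

78.6 dB SPL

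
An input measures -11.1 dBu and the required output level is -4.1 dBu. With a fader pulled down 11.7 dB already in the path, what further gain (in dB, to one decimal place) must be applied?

18.7 dB

The required make-up gain is the shortfall in the dB sum.
G = -4.1 − (-11.1) + 11.7 = 18.7 dB.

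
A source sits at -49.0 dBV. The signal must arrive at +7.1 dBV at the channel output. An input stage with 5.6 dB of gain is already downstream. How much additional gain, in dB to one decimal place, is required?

The required make-up gain is the shortfall in the dB sum.
G = +7.1 − (-49.0) − 5.6 = 50.5 dB.

50.5 dB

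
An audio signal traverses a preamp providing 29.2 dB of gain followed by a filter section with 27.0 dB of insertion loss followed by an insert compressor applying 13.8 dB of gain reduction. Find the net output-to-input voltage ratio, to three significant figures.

Net gain = 29.2 + (−27.0) + (−13.8) = -11.6 dB.
Voltage ratio = 10^(-11.6/20) = 0.263.

0.263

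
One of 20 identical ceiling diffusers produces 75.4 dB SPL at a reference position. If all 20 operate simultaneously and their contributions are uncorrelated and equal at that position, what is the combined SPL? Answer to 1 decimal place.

88.4 dB SPL

20 equal incoherent sources raise the level by 10·log₁₀(20) = 13.01 dB.
L_total = 75.4 + 13.01 = 88.4 dB SPL.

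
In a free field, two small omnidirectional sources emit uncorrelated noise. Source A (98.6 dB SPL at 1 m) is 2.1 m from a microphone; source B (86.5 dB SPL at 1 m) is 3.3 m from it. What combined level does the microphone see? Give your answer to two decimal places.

92.26 dB SPL

At the listener: L_A = 98.6 − 20·log₁₀(2.1) = 92.156 dB; L_B = 86.5 − 20·log₁₀(3.3) = 76.130 dB.
Combined: 10·log₁₀(10^(92.156/10)+10^(76.130/10)) = 92.26 dB SPL.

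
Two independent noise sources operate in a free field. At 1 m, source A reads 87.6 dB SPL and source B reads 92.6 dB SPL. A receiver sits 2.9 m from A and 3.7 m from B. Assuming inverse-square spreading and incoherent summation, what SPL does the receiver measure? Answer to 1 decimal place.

At the listener: L_A = 87.6 − 20·log₁₀(2.9) = 78.35 dB; L_B = 92.6 − 20·log₁₀(3.7) = 81.24 dB.
Combined: 10·log₁₀(10^(78.35/10)+10^(81.24/10)) = 83.0 dB SPL.

83.0 dB SPL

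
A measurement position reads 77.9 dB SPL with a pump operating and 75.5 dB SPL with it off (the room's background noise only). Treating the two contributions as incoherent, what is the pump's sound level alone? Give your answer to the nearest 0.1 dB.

Background correction is a power subtraction:
L_src = 10·log₁₀(10^(77.9/10) − 10^(75.5/10)) = 10·log₁₀(26180000) = 74.2 dB SPL.

74.2 dB SPL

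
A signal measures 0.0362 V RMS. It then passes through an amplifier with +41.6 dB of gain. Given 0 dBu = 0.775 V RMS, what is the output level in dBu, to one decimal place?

Input level: 20·log₁₀(0.0362/0.775) = -26.61 dBu.
Output: -26.61 + 41.6 = +15.0 dBu.

+15.0 dBu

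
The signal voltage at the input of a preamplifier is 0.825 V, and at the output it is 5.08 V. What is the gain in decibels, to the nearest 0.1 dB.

15.8 dB

Voltage ratio → dB uses the 20·log₁₀ form:
20·log₁₀(5.08/0.825) = 20·log₁₀(6.158) = 15.8 dB.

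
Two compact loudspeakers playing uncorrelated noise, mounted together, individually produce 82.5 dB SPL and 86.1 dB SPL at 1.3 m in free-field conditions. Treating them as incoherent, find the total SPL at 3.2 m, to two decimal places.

Combined at 1.3 m: 10·log₁₀(10^(82.5/10)+10^(86.1/10)) = 87.673 dB SPL.
Then apply −20·log₁₀(3.2/1.3) = -7.824 dB → 79.85 dB SPL.

79.85 dB SPL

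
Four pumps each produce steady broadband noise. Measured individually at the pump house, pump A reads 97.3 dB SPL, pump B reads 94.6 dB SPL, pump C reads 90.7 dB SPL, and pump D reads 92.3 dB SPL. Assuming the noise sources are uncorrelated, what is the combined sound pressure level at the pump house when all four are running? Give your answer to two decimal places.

Incoherent sources sum as intensities:
L_total = 10·log₁₀(10^(97.3/10) + 10^(94.6/10) + 10^(90.7/10) + 10^(92.3/10)) = 10·log₁₀(11127000000) = 100.46 dB SPL.

100.46 dB SPL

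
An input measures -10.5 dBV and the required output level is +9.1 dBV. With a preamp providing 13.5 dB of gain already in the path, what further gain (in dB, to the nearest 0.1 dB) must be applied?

The required make-up gain is the shortfall in the dB sum.
G = +9.1 − (-10.5) − 13.5 = 6.1 dB.

6.1 dB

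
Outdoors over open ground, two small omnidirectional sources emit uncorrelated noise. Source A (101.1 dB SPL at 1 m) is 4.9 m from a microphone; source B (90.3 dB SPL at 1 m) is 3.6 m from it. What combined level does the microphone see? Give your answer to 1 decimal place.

At the listener: L_A = 101.1 − 20·log₁₀(4.9) = 87.30 dB; L_B = 90.3 − 20·log₁₀(3.6) = 79.17 dB.
Combined: 10·log₁₀(10^(87.30/10)+10^(79.17/10)) = 87.9 dB SPL.

87.9 dB SPL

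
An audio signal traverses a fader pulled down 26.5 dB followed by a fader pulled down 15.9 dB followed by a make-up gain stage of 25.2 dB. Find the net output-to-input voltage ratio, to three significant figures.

0.138

Net gain = (−26.5) + (−15.9) + 25.2 = -17.2 dB.
Voltage ratio = 10^(-17.2/20) = 0.138.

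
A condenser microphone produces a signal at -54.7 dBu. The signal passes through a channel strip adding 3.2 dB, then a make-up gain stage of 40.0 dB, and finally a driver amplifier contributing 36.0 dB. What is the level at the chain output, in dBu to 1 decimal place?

+24.5 dBu

In dB, series stages simply add:
-54.7 + 3.2 + 40.0 + 36.0 = +24.5 dBu.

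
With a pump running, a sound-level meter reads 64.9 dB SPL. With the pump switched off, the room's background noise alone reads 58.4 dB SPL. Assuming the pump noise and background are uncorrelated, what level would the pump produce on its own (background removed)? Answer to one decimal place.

63.8 dB SPL

Background correction is a power subtraction:
L_src = 10·log₁₀(10^(64.9/10) − 10^(58.4/10)) = 10·log₁₀(2398000) = 63.8 dB SPL.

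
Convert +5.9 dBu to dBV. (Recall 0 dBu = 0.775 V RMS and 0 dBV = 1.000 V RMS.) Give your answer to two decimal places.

The offset between the scales is 20·log₁₀(0.775/1.000) = −2.214 dB.
So dBV = +5.9 − 2.214 = +3.69 dBV.

+3.69 dBV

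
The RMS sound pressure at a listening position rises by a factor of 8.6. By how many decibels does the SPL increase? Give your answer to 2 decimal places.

Sound pressure is an amplitude quantity: ΔL = 20·log₁₀(p₂/p₁).
20·log₁₀(8.6) = 18.69 dB.

18.69 dB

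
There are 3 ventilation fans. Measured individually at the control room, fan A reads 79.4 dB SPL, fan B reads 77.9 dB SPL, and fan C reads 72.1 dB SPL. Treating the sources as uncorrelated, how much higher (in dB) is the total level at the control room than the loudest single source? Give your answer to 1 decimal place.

Uncorrelated sources add in intensity (power), not in dB.
L_total = 10·log₁₀(10^(79.4/10) + 10^(77.9/10) + 10^(72.1/10)) = 82.17 dB SPL.
Excess over the loudest (79.4 dB): 82.17 − 79.4 = 2.8 dB.

2.8 dB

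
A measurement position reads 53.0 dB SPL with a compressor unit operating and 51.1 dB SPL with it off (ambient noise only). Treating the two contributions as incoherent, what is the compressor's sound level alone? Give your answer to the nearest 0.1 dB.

48.5 dB SPL

Background correction is a power subtraction:
L_src = 10·log₁₀(10^(53.0/10) − 10^(51.1/10)) = 10·log₁₀(70700) = 48.5 dB SPL.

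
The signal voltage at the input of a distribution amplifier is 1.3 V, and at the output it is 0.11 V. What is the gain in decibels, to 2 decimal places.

-21.45 dB

For a voltage ratio, dB = 20·log₁₀(V₂/V₁).
20·log₁₀(0.11/1.3) = 20·log₁₀(0.08462) = -21.45 dB.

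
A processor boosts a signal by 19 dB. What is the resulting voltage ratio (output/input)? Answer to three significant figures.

Voltage ratio = 10^(dB/20).
10^(19/20) = 10^(0.9500) = 8.91.

8.91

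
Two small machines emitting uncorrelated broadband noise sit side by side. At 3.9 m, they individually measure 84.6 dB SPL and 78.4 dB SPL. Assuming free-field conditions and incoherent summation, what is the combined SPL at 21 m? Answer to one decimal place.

70.9 dB SPL

Combined at 3.9 m: 10·log₁₀(10^(84.6/10)+10^(78.4/10)) = 85.53 dB SPL.
Then apply −20·log₁₀(21/3.9) = -14.62 dB → 70.9 dB SPL.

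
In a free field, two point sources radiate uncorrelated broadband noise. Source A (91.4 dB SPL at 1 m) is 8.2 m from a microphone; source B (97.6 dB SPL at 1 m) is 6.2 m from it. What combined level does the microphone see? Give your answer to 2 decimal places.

At the listener: L_A = 91.4 − 20·log₁₀(8.2) = 73.124 dB; L_B = 97.6 − 20·log₁₀(6.2) = 81.752 dB.
Combined: 10·log₁₀(10^(73.124/10)+10^(81.752/10)) = 82.31 dB SPL.

82.31 dB SPL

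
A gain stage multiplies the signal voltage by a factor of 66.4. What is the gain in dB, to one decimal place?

36.4 dB

For a voltage ratio, dB = 20·log₁₀(V₂/V₁).
20·log₁₀(66.4) = 36.4 dB.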